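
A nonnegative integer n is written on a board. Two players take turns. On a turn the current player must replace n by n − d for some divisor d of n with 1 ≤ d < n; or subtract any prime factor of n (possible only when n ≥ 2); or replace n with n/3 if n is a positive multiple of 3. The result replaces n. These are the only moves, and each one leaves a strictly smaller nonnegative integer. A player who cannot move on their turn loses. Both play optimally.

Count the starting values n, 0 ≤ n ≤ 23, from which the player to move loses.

Label each position W (a win for the player to move) or L (a loss). A position with no legal move is L; any other position is W exactly when some move reaches an L, and L when every move reaches a W.
n=0: no move → L
n=1: no move → L
n=2: reaches L-position 0 → W
n=3: reaches L-position 0 → W
n=4: only reaches 2(W), 3(W), all W → L
n=5: reaches L-position 0 → W
n=6: reaches L-position 4 → W
n=7: reaches L-position 0 → W
n=8: reaches L-position 4 → W
n=9: only reaches 3(W), 6(W), 8(W), all W → L
n=10: reaches L-position 9 → W
n=11: reaches L-position 0 → W
n=12: reaches L-position 4 → W
n=13: reaches L-position 0 → W
n=14: only reaches 7(W), 12(W), 13(W), all W → L
n=15: reaches L-position 14 → W
n=16: reaches L-position 14 → W
n=17: reaches L-position 0 → W
n=18: reaches L-position 9 → W
n=19: reaches L-position 0 → W
n=20: only reaches 10(W), 15(W), 16(W), 18(W), 19(W), all W → L
n=21: reaches L-position 14 → W
n=22: reaches L-position 20 → W
n=23: reaches L-position 0 → W
L entries with 0 ≤ n ≤ 23: n = 0, 1, 4, 9, 14, 20; that makes 6.

6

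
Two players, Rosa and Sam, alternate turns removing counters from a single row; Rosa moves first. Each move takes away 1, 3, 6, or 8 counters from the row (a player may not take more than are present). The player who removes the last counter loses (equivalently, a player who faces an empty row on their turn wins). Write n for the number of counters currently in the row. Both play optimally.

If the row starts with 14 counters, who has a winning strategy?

Use the standard recursion: the mover wins at a terminal position; elsewhere, the mover wins exactly when some move hands the opponent an L position.
n=0: no move; the opponent has just taken the last counter and therefore loses → W
n=1: L (sole option 0(W) is W)
n=2: W (go to 1, an L position)
n=3: L (options 2(W), 0(W) are all W)
n=4: W (go to 3, an L position)
n=5: L (options 4(W), 2(W) are all W)
n=6: W (go to 5, an L position)
n=7: W (go to 1, an L position)
n=8: W (go to 5, an L position)
n=9: W (go to 3, an L position)
n=10: L (options 9(W), 7(W), 4(W), 2(W) are all W)
n=11: W (go to 10, an L position)
n=12: L (options 11(W), 9(W), 6(W), 4(W) are all W)
n=13: W (go to 12, an L position)
n=14: L (options 13(W), 11(W), 8(W), 6(W) are all W)
Every move from 14 reaches a W position, so the mover loses.

Sam wins.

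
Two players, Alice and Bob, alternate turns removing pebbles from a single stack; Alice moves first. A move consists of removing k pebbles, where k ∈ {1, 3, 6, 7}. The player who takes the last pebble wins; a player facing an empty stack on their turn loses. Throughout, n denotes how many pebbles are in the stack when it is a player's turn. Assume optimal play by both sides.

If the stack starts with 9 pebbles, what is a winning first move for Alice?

Label each position W (a win for the player to move) or L (a loss). A position with no legal move is L; any other position is W exactly when some move reaches an L, and L when every move reaches a W.
n=0: no move → L
n=1: →0(L), so W
n=2: →1(W) only, which is W, so L
n=3: →2(L), so W
n=4: →3(W), 1(W) — all W, so L
n=5: →4(L), so W
n=6: →0(L), so W
n=7: →4(L), so W
n=8: →2(L), so W
n=9: →2(L), so W
From 9, the L positions reachable in one move are: 2.

Remove 7, leaving 2.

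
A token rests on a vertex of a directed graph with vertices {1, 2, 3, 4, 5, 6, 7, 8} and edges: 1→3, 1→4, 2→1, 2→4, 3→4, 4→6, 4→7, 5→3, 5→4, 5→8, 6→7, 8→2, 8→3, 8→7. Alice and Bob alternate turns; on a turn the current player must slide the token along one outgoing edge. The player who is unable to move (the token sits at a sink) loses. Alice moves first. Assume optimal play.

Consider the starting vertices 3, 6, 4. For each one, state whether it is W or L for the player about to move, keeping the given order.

Build the W/L table. Terminal = L. A non-terminal position is W if it has a move to some L; otherwise it is L.
Every edge goes from a vertex to one that appears earlier in the order 7, 6, 4, 3, 1, 2, 8, 5, so processing vertices in that order labels each vertex after all of its successors.
7: no outgoing edge → L
6: W (go to 7, an L position)
4: W (go to 7, an L position)
3: L (sole option 4(W) is W)
1: W (go to 3, an L position)
2: L (options 1(W), 4(W) are all W)
8: W (go to 2, an L position)
5: W (go to 3, an L position)

3: L, 6: W, 4: W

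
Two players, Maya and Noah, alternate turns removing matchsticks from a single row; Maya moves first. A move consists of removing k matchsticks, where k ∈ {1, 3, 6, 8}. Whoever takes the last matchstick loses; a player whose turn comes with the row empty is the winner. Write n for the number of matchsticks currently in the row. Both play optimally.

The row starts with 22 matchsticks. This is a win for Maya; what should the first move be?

Build the W/L table. Terminal = W. A non-terminal position is W if it has a move to some L; otherwise it is L.
n=0: no move; the opponent has just taken the last matchstick and therefore loses → W
n=1: the only move is to 0(W), a W ⇒ L
n=2: can move to 1, which is L ⇒ W
n=3: moves to 2(W), 0(W); every one is W ⇒ L
n=4: can move to 3, which is L ⇒ W
n=5: moves to 4(W), 2(W); every one is W ⇒ L
n=6: can move to 5, which is L ⇒ W
n=7: can move to 1, which is L ⇒ W
n=8: can move to 5, which is L ⇒ W
n=9: can move to 3, which is L ⇒ W
n=10: moves to 9(W), 7(W), 4(W), 2(W); every one is W ⇒ L
n=11: can move to 10, which is L ⇒ W
n=12: moves to 11(W), 9(W), 6(W), 4(W); every one is W ⇒ L
n=13: can move to 12, which is L ⇒ W
n=14: moves to 13(W), 11(W), 8(W), 6(W); every one is W ⇒ L
n=15: can move to 14, which is L ⇒ W
n=16: can move to 10, which is L ⇒ W
n=17: can move to 14, which is L ⇒ W
n=18: can move to 12, which is L ⇒ W
n=19: moves to 18(W), 16(W), 13(W), 11(W); every one is W ⇒ L
n=20: can move to 19, which is L ⇒ W
n=21: moves to 20(W), 18(W), 15(W), 13(W); every one is W ⇒ L
n=22: can move to 21, which is L ⇒ W
From 22, the L positions reachable in one move are: 21, 19, 14. Any move reaching one of these is winning.

Remove 1, leaving 21.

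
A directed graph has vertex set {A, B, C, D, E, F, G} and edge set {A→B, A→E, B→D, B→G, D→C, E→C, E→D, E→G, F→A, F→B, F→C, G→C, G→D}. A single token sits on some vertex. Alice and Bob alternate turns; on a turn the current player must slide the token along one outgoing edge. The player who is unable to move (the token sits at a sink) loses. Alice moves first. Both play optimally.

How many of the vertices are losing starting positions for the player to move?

2

Work bottom-up. With no move the player to move loses. Otherwise the position is W if at least one move leads to an L position for the opponent, and L if every move leads to a W.
Every edge goes from a vertex to one that appears earlier in the order C, D, G, E, B, A, F, so processing vertices in that order labels each vertex after all of its successors.
C: no outgoing edge → L
D: W (go to C, an L position)
G: W (go to C, an L position)
E: W (go to C, an L position)
B: L (options G(W), D(W) are all W)
A: W (go to B, an L position)
F: W (go to B, an L position)
The L vertices are B, C; that is 2 in all.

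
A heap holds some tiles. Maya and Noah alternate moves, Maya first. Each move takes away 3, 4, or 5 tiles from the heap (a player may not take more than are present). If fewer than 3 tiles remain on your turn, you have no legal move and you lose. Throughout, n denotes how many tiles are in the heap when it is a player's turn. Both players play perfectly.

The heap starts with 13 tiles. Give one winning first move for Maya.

Remove 3, leaving 10.

Classify positions by backward induction: terminal positions (no move available) are L. From any other position, the mover wins iff some move reaches an L.
n=0: no move → L
n=1: no move → L
n=2: no move → L
n=3: can move to 0, which is L ⇒ W
n=4: can move to 1, which is L ⇒ W
n=5: can move to 2, which is L ⇒ W
n=6: can move to 2, which is L ⇒ W
n=7: can move to 2, which is L ⇒ W
n=8: moves to 5(W), 4(W), 3(W); every one is W ⇒ L
n=9: moves to 6(W), 5(W), 4(W); every one is W ⇒ L
n=10: moves to 7(W), 6(W), 5(W); every one is W ⇒ L
n=11: can move to 8, which is L ⇒ W
n=12: can move to 9, which is L ⇒ W
n=13: can move to 10, which is L ⇒ W
From 13, the L positions reachable in one move are: 10, 9, 8. Any move reaching one of these is winning.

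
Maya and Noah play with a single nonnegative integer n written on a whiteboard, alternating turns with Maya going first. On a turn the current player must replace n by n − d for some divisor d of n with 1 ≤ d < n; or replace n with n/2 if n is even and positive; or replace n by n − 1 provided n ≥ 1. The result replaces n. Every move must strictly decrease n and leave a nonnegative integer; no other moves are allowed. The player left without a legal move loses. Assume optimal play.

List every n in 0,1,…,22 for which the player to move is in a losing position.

Build the W/L table. Terminal = L. A non-terminal position is W if it has a move to some L; otherwise it is L.
n=0: no move → L
n=1: →0(L), so W
n=2: →1(W) only, which is W, so L
n=3: →2(L), so W
n=4: →2(L), so W
n=5: →4(W) only, which is W, so L
n=6: →5(L), so W
n=7: →6(W) only, which is W, so L
n=8: →7(L), so W
n=9: →6(W), 8(W) — all W, so L
n=10: →5(L), so W
n=11: →10(W) only, which is W, so L
n=12: →9(L), so W
n=13: →12(W) only, which is W, so L
n=14: →7(L), so W
n=15: →10(W), 12(W), 14(W) — all W, so L
n=16: →15(L), so W
n=17: →16(W) only, which is W, so L
n=18: →9(L), so W
n=19: →18(W) only, which is W, so L
n=20: →15(L), so W
n=21: →14(W), 18(W), 20(W) — all W, so L
n=22: →11(L), so W
Reading off the rows marked L gives the requested list; there are 11 such values of n.

0, 2, 5, 7, 9, 11, 13, 15, 17, 19, 21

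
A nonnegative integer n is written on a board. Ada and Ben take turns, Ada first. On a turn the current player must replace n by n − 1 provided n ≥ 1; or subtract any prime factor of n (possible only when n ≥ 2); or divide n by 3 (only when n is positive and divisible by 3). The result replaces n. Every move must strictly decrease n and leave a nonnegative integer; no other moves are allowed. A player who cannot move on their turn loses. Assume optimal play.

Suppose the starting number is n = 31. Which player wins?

Work bottom-up. With no move the player to move loses. Otherwise the position is W if at least one move leads to an L position for the opponent, and L if every move leads to a W.
n=0: no move → L
n=1: can move to 0, which is L ⇒ W
n=2: can move to 0, which is L ⇒ W
n=3: can move to 0, which is L ⇒ W
n=4: moves to 2(W), 3(W); every one is W ⇒ L
n=5: can move to 0, which is L ⇒ W
n=6: can move to 4, which is L ⇒ W
n=7: can move to 0, which is L ⇒ W
n=8: moves to 6(W), 7(W); every one is W ⇒ L
n=9: can move to 8, which is L ⇒ W
n=10: can move to 8, which is L ⇒ W
n=11: can move to 0, which is L ⇒ W
n=12: can move to 4, which is L ⇒ W
n=13: can move to 0, which is L ⇒ W
n=14: moves to 7(W), 12(W), 13(W); every one is W ⇒ L
n=15: can move to 14, which is L ⇒ W
n=16: can move to 14, which is L ⇒ W
n=17: can move to 0, which is L ⇒ W
n=18: moves to 6(W), 15(W), 16(W), 17(W); every one is W ⇒ L
n=19: can move to 0, which is L ⇒ W
n=20: can move to 18, which is L ⇒ W
n=21: can move to 14, which is L ⇒ W
n=22: moves to 11(W), 20(W), 21(W); every one is W ⇒ L
n=23: can move to 0, which is L ⇒ W
n=24: can move to 8, which is L ⇒ W
n=25: moves to 20(W), 24(W); every one is W ⇒ L
n=26: can move to 25, which is L ⇒ W
n=27: moves to 9(W), 24(W), 26(W); every one is W ⇒ L
n=28: can move to 27, which is L ⇒ W
n=29: can move to 0, which is L ⇒ W
n=30: can move to 25, which is L ⇒ W
n=31: can move to 0, which is L ⇒ W
From 31 Ada can move to 0, reaching an L position.

Ada wins.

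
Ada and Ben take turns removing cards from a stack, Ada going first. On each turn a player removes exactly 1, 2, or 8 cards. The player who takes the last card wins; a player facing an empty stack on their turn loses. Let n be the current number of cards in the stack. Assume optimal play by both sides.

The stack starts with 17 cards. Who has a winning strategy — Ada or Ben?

Ada wins.

Label each position W (a win for the player to move) or L (a loss). A position with no legal move is L; any other position is W exactly when some move reaches an L, and L when every move reaches a W.
n=0: no move → L
n=1: W (go to 0, an L position)
n=2: W (go to 0, an L position)
n=3: L (options 2(W), 1(W) are all W)
n=4: W (go to 3, an L position)
n=5: W (go to 3, an L position)
n=6: L (options 5(W), 4(W) are all W)
n=7: W (go to 6, an L position)
n=8: W (go to 6, an L position)
n=9: L (options 8(W), 7(W), 1(W) are all W)
n=10: W (go to 9, an L position)
n=11: W (go to 9, an L position)
n=12: L (options 11(W), 10(W), 4(W) are all W)
n=13: W (go to 12, an L position)
n=14: W (go to 12, an L position)
n=15: L (options 14(W), 13(W), 7(W) are all W)
n=16: W (go to 15, an L position)
n=17: W (go to 15, an L position)
The starting position 17 is W: Ada should remove 2, leaving 15, handing over an L position.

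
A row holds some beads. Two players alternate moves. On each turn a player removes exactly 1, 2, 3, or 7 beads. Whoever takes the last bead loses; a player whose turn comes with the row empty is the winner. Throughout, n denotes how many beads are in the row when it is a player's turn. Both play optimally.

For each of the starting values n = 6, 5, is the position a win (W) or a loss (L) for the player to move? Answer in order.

6: W, 5: L

Classify positions by backward induction: terminal positions (no move available) are W. From any other position, the mover wins iff some move reaches an L.
n=0: no move; the opponent has just taken the last bead and therefore loses → W
n=1: the only move is to 0(W), a W ⇒ L
n=2: can move to 1, which is L ⇒ W
n=3: can move to 1, which is L ⇒ W
n=4: can move to 1, which is L ⇒ W
n=5: moves to 4(W), 3(W), 2(W); every one is W ⇒ L
n=6: can move to 5, which is L ⇒ W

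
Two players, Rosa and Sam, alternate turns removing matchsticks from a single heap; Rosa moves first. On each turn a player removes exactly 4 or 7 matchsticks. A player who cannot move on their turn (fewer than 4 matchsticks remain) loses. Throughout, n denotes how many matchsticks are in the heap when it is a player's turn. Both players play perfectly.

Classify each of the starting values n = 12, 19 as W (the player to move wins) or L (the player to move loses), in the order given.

Compute win/loss labels from the base case upward. A position with no move is L. Any other position is W if it can reach an L in one move, else L.
n=0: no move → L
n=1: no move → L
n=2: no move → L
n=3: no move → L
n=4: reaches L-position 0 → W
n=5: reaches L-position 1 → W
n=6: reaches L-position 2 → W
n=7: reaches L-position 3 → W
n=8: reaches L-position 1 → W
n=9: reaches L-position 2 → W
n=10: reaches L-position 3 → W
n=11: only reaches 7(W), 4(W), all W → L
n=12: only reaches 8(W), 5(W), all W → L
n=13: only reaches 9(W), 6(W), all W → L
n=14: only reaches 10(W), 7(W), all W → L
n=15: reaches L-position 11 → W
n=16: reaches L-position 12 → W
n=17: reaches L-position 13 → W
n=18: reaches L-position 14 → W
n=19: reaches L-position 12 → W

12: L, 19: W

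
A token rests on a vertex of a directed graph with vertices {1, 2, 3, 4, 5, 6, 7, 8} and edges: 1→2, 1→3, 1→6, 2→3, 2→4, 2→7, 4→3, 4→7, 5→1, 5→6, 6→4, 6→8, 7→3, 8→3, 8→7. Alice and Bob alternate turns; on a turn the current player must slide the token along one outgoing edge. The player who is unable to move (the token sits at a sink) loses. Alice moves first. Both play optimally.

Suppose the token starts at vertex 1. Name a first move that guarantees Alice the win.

Work bottom-up. With no move the player to move loses. Otherwise the position is W if at least one move leads to an L position for the opponent, and L if every move leads to a W.
Every edge goes from a vertex to one that appears earlier in the order 3, 7, 4, 2, 8, 6, 1, 5, so processing vertices in that order labels each vertex after all of its successors.
3: no outgoing edge → L
7: →3(L), so W
4: →3(L), so W
2: →3(L), so W
8: →3(L), so W
6: →8(W), 4(W) — all W, so L
1: →6(L), so W
5: →6(L), so W
From 1, the L positions reachable in one move are: 6, 3. Any move reaching one of these is winning.

Move to 6.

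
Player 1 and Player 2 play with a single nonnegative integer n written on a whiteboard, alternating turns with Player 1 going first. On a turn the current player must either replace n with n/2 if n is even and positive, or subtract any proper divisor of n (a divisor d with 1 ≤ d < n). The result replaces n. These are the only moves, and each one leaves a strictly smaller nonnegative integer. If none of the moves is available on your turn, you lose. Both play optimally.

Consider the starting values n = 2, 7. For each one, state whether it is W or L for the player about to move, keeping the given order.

2: W, 7: L

Compute win/loss labels from the base case upward. A position with no move is L. Any other position is W if it can reach an L in one move, else L.
n=0: no move → L
n=1: no move → L
n=2: →1(L), so W
n=3: →2(W) only, which is W, so L
n=4: →3(L), so W
n=5: →4(W) only, which is W, so L
n=6: →3(L), so W
n=7: →6(W) only, which is W, so L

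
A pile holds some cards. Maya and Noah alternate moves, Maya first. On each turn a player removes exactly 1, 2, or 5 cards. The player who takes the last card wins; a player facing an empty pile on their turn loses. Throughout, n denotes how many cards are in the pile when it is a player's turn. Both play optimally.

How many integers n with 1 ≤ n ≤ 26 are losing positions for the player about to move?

Classify positions by backward induction: terminal positions (no move available) are L. From any other position, the mover wins iff some move reaches an L.
n=0: no move → L
n=1: →0(L), so W
n=2: →0(L), so W
n=3: →2(W), 1(W) — all W, so L
n=4: →3(L), so W
n=5: →3(L), so W
n=6: →5(W), 4(W), 1(W) — all W, so L
n=7: →6(L), so W
n=8: →6(L), so W
n=9: →8(W), 7(W), 4(W) — all W, so L
n=10: →9(L), so W
n=11: →9(L), so W
n=12: →11(W), 10(W), 7(W) — all W, so L
n=13: →12(L), so W
n=14: →12(L), so W
n=15: →14(W), 13(W), 10(W) — all W, so L
n=16: →15(L), so W
n=17: →15(L), so W
n=18: →17(W), 16(W), 13(W) — all W, so L
n=19: →18(L), so W
n=20: →18(L), so W
n=21: →20(W), 19(W), 16(W) — all W, so L
n=22: →21(L), so W
n=23: →21(L), so W
n=24: →23(W), 22(W), 19(W) — all W, so L
n=25: →24(L), so W
n=26: →24(L), so W
L entries with 1 ≤ n ≤ 26 (n=0 is outside the asked range and is not counted): n = 3, 6, 9, 12, 15, 18, 21, 24; that makes 8.

8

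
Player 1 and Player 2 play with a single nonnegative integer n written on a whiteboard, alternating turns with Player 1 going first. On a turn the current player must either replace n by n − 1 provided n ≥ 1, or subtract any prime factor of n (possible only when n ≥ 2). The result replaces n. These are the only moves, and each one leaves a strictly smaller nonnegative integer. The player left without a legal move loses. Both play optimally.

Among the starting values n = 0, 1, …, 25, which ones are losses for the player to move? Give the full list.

0, 4, 8, 12, 16, 20, 24

Positions with no move are L. A position that does have a move is losing for the player to move precisely when every available move leads to a winning position for the opponent. Fill in the labels:
n=0: no move → L
n=1: can move to 0, which is L ⇒ W
n=2: can move to 0, which is L ⇒ W
n=3: can move to 0, which is L ⇒ W
n=4: moves to 2(W), 3(W); every one is W ⇒ L
n=5: can move to 0, which is L ⇒ W
n=6: can move to 4, which is L ⇒ W
n=7: can move to 0, which is L ⇒ W
n=8: moves to 6(W), 7(W); every one is W ⇒ L
n=9: can move to 8, which is L ⇒ W
n=10: can move to 8, which is L ⇒ W
n=11: can move to 0, which is L ⇒ W
n=12: moves to 9(W), 10(W), 11(W); every one is W ⇒ L
n=13: can move to 0, which is L ⇒ W
n=14: can move to 12, which is L ⇒ W
n=15: can move to 12, which is L ⇒ W
n=16: moves to 14(W), 15(W); every one is W ⇒ L
n=17: can move to 0, which is L ⇒ W
n=18: can move to 16, which is L ⇒ W
n=19: can move to 0, which is L ⇒ W
n=20: moves to 15(W), 18(W), 19(W); every one is W ⇒ L
n=21: can move to 20, which is L ⇒ W
n=22: can move to 20, which is L ⇒ W
n=23: can move to 0, which is L ⇒ W
n=24: moves to 21(W), 22(W), 23(W); every one is W ⇒ L
n=25: can move to 20, which is L ⇒ W
The losing starting values of n are exactly the entries labelled L in this table (7 of them).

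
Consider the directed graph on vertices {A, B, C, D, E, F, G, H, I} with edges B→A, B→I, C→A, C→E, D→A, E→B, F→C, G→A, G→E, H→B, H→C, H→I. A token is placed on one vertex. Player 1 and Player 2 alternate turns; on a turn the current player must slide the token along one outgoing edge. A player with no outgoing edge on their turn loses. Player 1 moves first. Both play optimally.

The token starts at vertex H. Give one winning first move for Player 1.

Use the standard recursion: the mover loses at a terminal position; elsewhere, the mover wins exactly when some move hands the opponent an L position.
Every edge goes from a vertex to one that appears earlier in the order A, I, B, E, C, G, H, D, F, so processing vertices in that order labels each vertex after all of its successors.
A: no outgoing edge → L
I: no outgoing edge → L
B: reaches L-position I → W
E: only reaches B(W), which is W → L
C: reaches L-position E → W
G: reaches L-position E → W
H: reaches L-position I → W
D: reaches L-position A → W
F: only reaches C(W), which is W → L
From H, the L positions reachable in one move are: I.

Move to I.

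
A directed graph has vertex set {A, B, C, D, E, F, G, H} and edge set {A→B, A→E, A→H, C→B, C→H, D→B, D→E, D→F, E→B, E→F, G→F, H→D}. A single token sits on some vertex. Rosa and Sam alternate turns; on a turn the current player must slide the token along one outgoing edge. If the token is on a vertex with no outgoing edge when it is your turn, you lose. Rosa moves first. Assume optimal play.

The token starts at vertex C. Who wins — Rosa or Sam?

Compute win/loss labels from the base case upward. A position with no move is L. Any other position is W if it can reach an L in one move, else L.
Every edge goes from a vertex to one that appears earlier in the order B, F, E, D, H, G, A, C, so processing vertices in that order labels each vertex after all of its successors.
B: no outgoing edge → L
F: no outgoing edge → L
E: →F(L), so W
D: →F(L), so W
H: →D(W) only, which is W, so L
G: →F(L), so W
A: →H(L), so W
C: →H(L), so W
From C Rosa can move to H, reaching an L position.

Rosa wins.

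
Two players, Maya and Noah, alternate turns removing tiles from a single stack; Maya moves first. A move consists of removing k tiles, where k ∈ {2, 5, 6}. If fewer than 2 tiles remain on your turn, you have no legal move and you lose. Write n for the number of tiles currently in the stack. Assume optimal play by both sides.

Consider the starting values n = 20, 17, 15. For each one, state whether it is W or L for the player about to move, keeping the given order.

Compute win/loss labels from the base case upward. A position with no move is L. Any other position is W if it can reach an L in one move, else L.
n=0: no move → L
n=1: no move → L
n=2: →0(L), so W
n=3: →1(L), so W
n=4: →2(W) only, which is W, so L
n=5: →0(L), so W
n=6: →4(L), so W
n=7: →1(L), so W
n=8: →6(W), 3(W), 2(W) — all W, so L
n=9: →4(L), so W
n=10: →8(L), so W
n=11: →9(W), 6(W), 5(W) — all W, so L
n=12: →10(W), 7(W), 6(W) — all W, so L
n=13: →11(L), so W
n=14: →12(L), so W
n=15: →13(W), 10(W), 9(W) — all W, so L
n=16: →11(L), so W
n=17: →15(L), so W
n=18: →12(L), so W
n=19: →17(W), 14(W), 13(W) — all W, so L
n=20: →15(L), so W

20: W, 17: W, 15: L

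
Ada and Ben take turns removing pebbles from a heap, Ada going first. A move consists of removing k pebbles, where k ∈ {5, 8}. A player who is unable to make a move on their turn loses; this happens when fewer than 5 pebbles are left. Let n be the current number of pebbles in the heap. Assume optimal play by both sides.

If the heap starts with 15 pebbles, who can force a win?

Work bottom-up. With no move the player to move loses. Otherwise the position is W if at least one move leads to an L position for the opponent, and L if every move leads to a W.
n=0: no move → L
n=1: no move → L
n=2: no move → L
n=3: no move → L
n=4: no move → L
n=5: reaches L-position 0 → W
n=6: reaches L-position 1 → W
n=7: reaches L-position 2 → W
n=8: reaches L-position 3 → W
n=9: reaches L-position 4 → W
n=10: reaches L-position 2 → W
n=11: reaches L-position 3 → W
n=12: reaches L-position 4 → W
n=13: only reaches 8(W), 5(W), all W → L
n=14: only reaches 9(W), 6(W), all W → L
n=15: only reaches 10(W), 7(W), all W → L
The starting position 15 is L: whatever Ada does, the opponent receives a W position.

Ben wins.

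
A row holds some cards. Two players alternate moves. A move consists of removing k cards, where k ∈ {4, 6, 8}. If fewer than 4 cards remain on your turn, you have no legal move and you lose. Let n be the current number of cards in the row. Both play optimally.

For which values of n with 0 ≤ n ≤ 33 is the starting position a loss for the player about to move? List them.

0, 1, 2, 3, 12, 13, 14, 15, 24, 25, 26, 27

Use the standard recursion: the mover loses at a terminal position; elsewhere, the mover wins exactly when some move hands the opponent an L position.
n=0: no move → L
n=1: no move → L
n=2: no move → L
n=3: no move → L
n=4: can move to 0, which is L ⇒ W
n=5: can move to 1, which is L ⇒ W
n=6: can move to 2, which is L ⇒ W
n=7: can move to 3, which is L ⇒ W
n=8: can move to 2, which is L ⇒ W
n=9: can move to 3, which is L ⇒ W
n=10: can move to 2, which is L ⇒ W
n=11: can move to 3, which is L ⇒ W
n=12: moves to 8(W), 6(W), 4(W); every one is W ⇒ L
n=13: moves to 9(W), 7(W), 5(W); every one is W ⇒ L
n=14: moves to 10(W), 8(W), 6(W); every one is W ⇒ L
n=15: moves to 11(W), 9(W), 7(W); every one is W ⇒ L
n=16: can move to 12, which is L ⇒ W
n=17: can move to 13, which is L ⇒ W
n=18: can move to 14, which is L ⇒ W
n=19: can move to 15, which is L ⇒ W
n=20: can move to 14, which is L ⇒ W
n=21: can move to 15, which is L ⇒ W
n=22: can move to 14, which is L ⇒ W
n=23: can move to 15, which is L ⇒ W
n=24: moves to 20(W), 18(W), 16(W); every one is W ⇒ L
n=25: moves to 21(W), 19(W), 17(W); every one is W ⇒ L
n=26: moves to 22(W), 20(W), 18(W); every one is W ⇒ L
n=27: moves to 23(W), 21(W), 19(W); every one is W ⇒ L
n=28: can move to 24, which is L ⇒ W
n=29: can move to 25, which is L ⇒ W
n=30: can move to 26, which is L ⇒ W
n=31: can move to 27, which is L ⇒ W
n=32: can move to 26, which is L ⇒ W
n=33: can move to 27, which is L ⇒ W
The losing starting values of n are exactly the entries labelled L in this table (12 of them).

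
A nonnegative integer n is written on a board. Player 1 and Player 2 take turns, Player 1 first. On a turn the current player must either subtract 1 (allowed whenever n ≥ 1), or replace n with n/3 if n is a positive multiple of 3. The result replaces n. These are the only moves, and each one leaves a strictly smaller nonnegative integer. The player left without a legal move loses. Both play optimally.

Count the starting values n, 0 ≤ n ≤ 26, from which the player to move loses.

13

Work bottom-up. With no move the player to move loses. Otherwise the position is W if at least one move leads to an L position for the opponent, and L if every move leads to a W.
n=0: no move → L
n=1: can move to 0, which is L ⇒ W
n=2: the only move is to 1(W), a W ⇒ L
n=3: can move to 2, which is L ⇒ W
n=4: the only move is to 3(W), a W ⇒ L
n=5: can move to 4, which is L ⇒ W
n=6: can move to 2, which is L ⇒ W
n=7: the only move is to 6(W), a W ⇒ L
n=8: can move to 7, which is L ⇒ W
n=9: moves to 3(W), 8(W); every one is W ⇒ L
n=10: can move to 9, which is L ⇒ W
n=11: the only move is to 10(W), a W ⇒ L
n=12: can move to 4, which is L ⇒ W
n=13: the only move is to 12(W), a W ⇒ L
n=14: can move to 13, which is L ⇒ W
n=15: moves to 5(W), 14(W); every one is W ⇒ L
n=16: can move to 15, which is L ⇒ W
n=17: the only move is to 16(W), a W ⇒ L
n=18: can move to 17, which is L ⇒ W
n=19: the only move is to 18(W), a W ⇒ L
n=20: can move to 19, which is L ⇒ W
n=21: can move to 7, which is L ⇒ W
n=22: the only move is to 21(W), a W ⇒ L
n=23: can move to 22, which is L ⇒ W
n=24: moves to 8(W), 23(W); every one is W ⇒ L
n=25: can move to 24, which is L ⇒ W
n=26: the only move is to 25(W), a W ⇒ L
L entries with 0 ≤ n ≤ 26: n = 0, 2, 4, 7, 9, 11, 13, 15, 17, 19, 22, 24, 26; that makes 13.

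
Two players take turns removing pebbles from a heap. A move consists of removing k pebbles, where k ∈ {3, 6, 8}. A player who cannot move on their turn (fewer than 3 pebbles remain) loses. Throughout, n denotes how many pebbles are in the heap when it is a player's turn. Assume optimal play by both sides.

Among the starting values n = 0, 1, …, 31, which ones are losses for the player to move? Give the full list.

0, 1, 2, 11, 12, 13, 22, 23, 24

Classify positions by backward induction: terminal positions (no move available) are L. From any other position, the mover wins iff some move reaches an L.
n=0: no move → L
n=1: no move → L
n=2: no move → L
n=3: →0(L), so W
n=4: →1(L), so W
n=5: →2(L), so W
n=6: →0(L), so W
n=7: →1(L), so W
n=8: →2(L), so W
n=9: →1(L), so W
n=10: →2(L), so W
n=11: →8(W), 5(W), 3(W) — all W, so L
n=12: →9(W), 6(W), 4(W) — all W, so L
n=13: →10(W), 7(W), 5(W) — all W, so L
n=14: →11(L), so W
n=15: →12(L), so W
n=16: →13(L), so W
n=17: →11(L), so W
n=18: →12(L), so W
n=19: →13(L), so W
n=20: →12(L), so W
n=21: →13(L), so W
n=22: →19(W), 16(W), 14(W) — all W, so L
n=23: →20(W), 17(W), 15(W) — all W, so L
n=24: →21(W), 18(W), 16(W) — all W, so L
n=25: →22(L), so W
n=26: →23(L), so W
n=27: →24(L), so W
n=28: →22(L), so W
n=29: →23(L), so W
n=30: →24(L), so W
n=31: →23(L), so W
The losing starting values of n are exactly the entries labelled L in this table (9 of them).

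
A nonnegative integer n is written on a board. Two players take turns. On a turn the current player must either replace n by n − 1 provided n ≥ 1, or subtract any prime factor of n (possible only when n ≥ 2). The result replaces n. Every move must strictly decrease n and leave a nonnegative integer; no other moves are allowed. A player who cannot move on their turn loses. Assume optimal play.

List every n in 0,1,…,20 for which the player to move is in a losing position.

0, 4, 8, 12, 16, 20

Positions with no move are L. A position that does have a move is losing for the player to move precisely when every available move leads to a winning position for the opponent. Fill in the labels:
n=0: no move → L
n=1: can move to 0, which is L ⇒ W
n=2: can move to 0, which is L ⇒ W
n=3: can move to 0, which is L ⇒ W
n=4: moves to 2(W), 3(W); every one is W ⇒ L
n=5: can move to 0, which is L ⇒ W
n=6: can move to 4, which is L ⇒ W
n=7: can move to 0, which is L ⇒ W
n=8: moves to 6(W), 7(W); every one is W ⇒ L
n=9: can move to 8, which is L ⇒ W
n=10: can move to 8, which is L ⇒ W
n=11: can move to 0, which is L ⇒ W
n=12: moves to 9(W), 10(W), 11(W); every one is W ⇒ L
n=13: can move to 0, which is L ⇒ W
n=14: can move to 12, which is L ⇒ W
n=15: can move to 12, which is L ⇒ W
n=16: moves to 14(W), 15(W); every one is W ⇒ L
n=17: can move to 0, which is L ⇒ W
n=18: can move to 16, which is L ⇒ W
n=19: can move to 0, which is L ⇒ W
n=20: moves to 15(W), 18(W), 19(W); every one is W ⇒ L
Reading off the rows marked L gives the requested list; there are 6 such values of n.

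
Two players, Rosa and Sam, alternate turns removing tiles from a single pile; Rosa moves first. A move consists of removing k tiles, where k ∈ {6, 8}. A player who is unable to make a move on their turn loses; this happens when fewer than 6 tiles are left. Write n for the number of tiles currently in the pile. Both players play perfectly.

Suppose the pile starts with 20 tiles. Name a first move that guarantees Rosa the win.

Build the W/L table. Terminal = L. A non-terminal position is W if it has a move to some L; otherwise it is L.
n=0: no move → L
n=1: no move → L
n=2: no move → L
n=3: no move → L
n=4: no move → L
n=5: no move → L
n=6: →0(L), so W
n=7: →1(L), so W
n=8: →2(L), so W
n=9: →3(L), so W
n=10: →4(L), so W
n=11: →5(L), so W
n=12: →4(L), so W
n=13: →5(L), so W
n=14: →8(W), 6(W) — all W, so L
n=15: →9(W), 7(W) — all W, so L
n=16: →10(W), 8(W) — all W, so L
n=17: →11(W), 9(W) — all W, so L
n=18: →12(W), 10(W) — all W, so L
n=19: →13(W), 11(W) — all W, so L
n=20: →14(L), so W
From 20, the L positions reachable in one move are: 14.

Remove 6, leaving 14.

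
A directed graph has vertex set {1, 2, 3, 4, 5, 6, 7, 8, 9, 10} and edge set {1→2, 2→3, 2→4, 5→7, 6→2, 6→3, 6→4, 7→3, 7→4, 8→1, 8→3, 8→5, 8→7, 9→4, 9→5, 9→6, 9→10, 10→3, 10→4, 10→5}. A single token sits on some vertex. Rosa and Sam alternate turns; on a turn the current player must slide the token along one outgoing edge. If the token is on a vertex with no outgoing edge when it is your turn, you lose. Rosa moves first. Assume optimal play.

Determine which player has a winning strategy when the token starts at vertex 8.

Work bottom-up. With no move the player to move loses. Otherwise the position is W if at least one move leads to an L position for the opponent, and L if every move leads to a W.
Every edge goes from a vertex to one that appears earlier in the order 3, 4, 7, 2, 6, 1, 5, 10, 9, 8, so processing vertices in that order labels each vertex after all of its successors.
3: no outgoing edge → L
4: no outgoing edge → L
7: reaches L-position 4 → W
2: reaches L-position 4 → W
6: reaches L-position 4 → W
1: only reaches 2(W), which is W → L
5: only reaches 7(W), which is W → L
10: reaches L-position 5 → W
9: reaches L-position 5 → W
8: reaches L-position 5 → W
The starting position 8 is W: Rosa should move to 5, handing over an L position.

Rosa wins.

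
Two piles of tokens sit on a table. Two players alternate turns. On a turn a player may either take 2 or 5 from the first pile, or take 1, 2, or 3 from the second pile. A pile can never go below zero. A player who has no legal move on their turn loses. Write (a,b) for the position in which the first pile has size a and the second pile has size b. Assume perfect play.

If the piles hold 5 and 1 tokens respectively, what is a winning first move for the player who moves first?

Move to (3,1).

Work bottom-up. With no move the player to move loses. Otherwise the position is W if at least one move leads to an L position for the opponent, and L if every move leads to a W.
No move ever increases a pile, so every position that can arise here has a ≤ 5 and b ≤ 1; it is enough to label the cells with 0 ≤ a ≤ 5 and 0 ≤ b ≤ 1.
Every move lowers a or b (never raises either), so fill the grid row by row in increasing a, and left to right within a row: each cell's successors are then already labelled.
      b=0  b=1
a=0:    L    W
a=1:    L    W
a=2:    W    L
a=3:    W    L
a=4:    L    W
a=5:    W    W
Cells with no legal move (terminal, hence L): (0,0), (1,0).
The remaining L cells, each justified by listing all of its moves:
(2,1): moves to (0,1)(W), (2,0)(W); every one is W ⇒ L
(3,1): moves to (1,1)(W), (3,0)(W); every one is W ⇒ L
(4,0): the only move is to (2,0)(W), a W ⇒ L
Every other cell has at least one move into one of the L cells above, so it is W.
From (5,1), the L positions reachable in one move are: (3,1).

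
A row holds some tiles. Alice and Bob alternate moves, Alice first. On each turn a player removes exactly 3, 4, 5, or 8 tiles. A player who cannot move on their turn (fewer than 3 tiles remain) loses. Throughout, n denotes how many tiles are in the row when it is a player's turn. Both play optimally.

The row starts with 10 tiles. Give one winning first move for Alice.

Classify positions by backward induction: terminal positions (no move available) are L. From any other position, the mover wins iff some move reaches an L.
n=0: no move → L
n=1: no move → L
n=2: no move → L
n=3: W (go to 0, an L position)
n=4: W (go to 1, an L position)
n=5: W (go to 2, an L position)
n=6: W (go to 2, an L position)
n=7: W (go to 2, an L position)
n=8: W (go to 0, an L position)
n=9: W (go to 1, an L position)
n=10: W (go to 2, an L position)
From 10, the L positions reachable in one move are: 2.

Remove 8, leaving 2.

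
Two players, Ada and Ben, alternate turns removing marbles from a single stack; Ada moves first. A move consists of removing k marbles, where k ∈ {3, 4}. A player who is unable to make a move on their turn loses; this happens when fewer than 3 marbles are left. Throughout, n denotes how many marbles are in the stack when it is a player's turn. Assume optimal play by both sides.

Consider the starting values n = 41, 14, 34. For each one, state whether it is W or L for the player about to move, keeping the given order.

Build the W/L table. Terminal = L. A non-terminal position is W if it has a move to some L; otherwise it is L.
n=0: no move → L
n=1: no move → L
n=2: no move → L
n=3: W (go to 0, an L position)
n=4: W (go to 1, an L position)
n=5: W (go to 2, an L position)
n=6: W (go to 2, an L position)
n=7: L (options 4(W), 3(W) are all W)
n=8: L (options 5(W), 4(W) are all W)
n=9: L (options 6(W), 5(W) are all W)
n=10: W (go to 7, an L position)
n=11: W (go to 8, an L position)
n=12: W (go to 9, an L position)
n=13: W (go to 9, an L position)
n=14: L (options 11(W), 10(W) are all W)
n=15: L (options 12(W), 11(W) are all W)
n=16: L (options 13(W), 12(W) are all W)
n=17: W (go to 14, an L position)
n=18: W (go to 15, an L position)
n=19: W (go to 16, an L position)
n=20: W (go to 16, an L position)
n=21: L (options 18(W), 17(W) are all W)
n=22: L (options 19(W), 18(W) are all W)
n=23: L (options 20(W), 19(W) are all W)
n=24: W (go to 21, an L position)
n=25: W (go to 22, an L position)
n=26: W (go to 23, an L position)
n=27: W (go to 23, an L position)
n=28: L (options 25(W), 24(W) are all W)
n=29: L (options 26(W), 25(W) are all W)
n=30: L (options 27(W), 26(W) are all W)
n=31: W (go to 28, an L position)
n=32: W (go to 29, an L position)
n=33: W (go to 30, an L position)
n=34: W (go to 30, an L position)
n=35: L (options 32(W), 31(W) are all W)
n=36: L (options 33(W), 32(W) are all W)
n=37: L (options 34(W), 33(W) are all W)
n=38: W (go to 35, an L position)
n=39: W (go to 36, an L position)
n=40: W (go to 37, an L position)
n=41: W (go to 37, an L position)

41: W, 14: L, 34: W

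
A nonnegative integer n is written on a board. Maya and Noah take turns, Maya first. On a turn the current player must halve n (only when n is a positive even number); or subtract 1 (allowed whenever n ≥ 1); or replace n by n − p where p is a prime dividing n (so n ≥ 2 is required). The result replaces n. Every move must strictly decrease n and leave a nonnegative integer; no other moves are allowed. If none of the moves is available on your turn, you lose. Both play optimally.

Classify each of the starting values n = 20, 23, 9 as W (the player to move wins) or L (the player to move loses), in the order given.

20: L, 23: W, 9: L

Compute win/loss labels from the base case upward. A position with no move is L. Any other position is W if it can reach an L in one move, else L.
n=0: no move → L
n=1: can move to 0, which is L ⇒ W
n=2: can move to 0, which is L ⇒ W
n=3: can move to 0, which is L ⇒ W
n=4: moves to 2(W), 3(W); every one is W ⇒ L
n=5: can move to 0, which is L ⇒ W
n=6: can move to 4, which is L ⇒ W
n=7: can move to 0, which is L ⇒ W
n=8: can move to 4, which is L ⇒ W
n=9: moves to 6(W), 8(W); every one is W ⇒ L
n=10: can move to 9, which is L ⇒ W
n=11: can move to 0, which is L ⇒ W
n=12: can move to 9, which is L ⇒ W
n=13: can move to 0, which is L ⇒ W
n=14: moves to 7(W), 12(W), 13(W); every one is W ⇒ L
n=15: can move to 14, which is L ⇒ W
n=16: can move to 14, which is L ⇒ W
n=17: can move to 0, which is L ⇒ W
n=18: can move to 9, which is L ⇒ W
n=19: can move to 0, which is L ⇒ W
n=20: moves to 10(W), 15(W), 18(W), 19(W); every one is W ⇒ L
n=21: can move to 14, which is L ⇒ W
n=22: can move to 20, which is L ⇒ W
n=23: can move to 0, which is L ⇒ W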